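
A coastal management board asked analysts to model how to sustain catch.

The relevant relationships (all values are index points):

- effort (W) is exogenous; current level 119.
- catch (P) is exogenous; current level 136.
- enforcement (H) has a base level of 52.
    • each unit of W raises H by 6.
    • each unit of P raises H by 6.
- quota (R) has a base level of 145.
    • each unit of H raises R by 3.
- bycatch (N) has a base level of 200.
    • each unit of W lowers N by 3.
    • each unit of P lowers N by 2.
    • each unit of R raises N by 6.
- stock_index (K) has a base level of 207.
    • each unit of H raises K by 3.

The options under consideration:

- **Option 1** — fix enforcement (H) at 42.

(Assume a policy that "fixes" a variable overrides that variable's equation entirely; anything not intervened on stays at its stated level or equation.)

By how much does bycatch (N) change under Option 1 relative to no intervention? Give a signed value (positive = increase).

Baseline:
  W = 119
  P = 136
  H = 52 + 6·119 + 6·136 = 1582
  R = 145 + 3·1582 = 4891
  N = 200 − 3·119 − 2·136 + 6·4891 = 28917
Option 1 (H := 42):
  W = 119
  P = 136
  H = 42
  R = 145 + 3·42 = 271
  N = 200 − 3·119 − 2·136 + 6·271 = 1197
Change in N: 1197 − 28917 = -27720

-27720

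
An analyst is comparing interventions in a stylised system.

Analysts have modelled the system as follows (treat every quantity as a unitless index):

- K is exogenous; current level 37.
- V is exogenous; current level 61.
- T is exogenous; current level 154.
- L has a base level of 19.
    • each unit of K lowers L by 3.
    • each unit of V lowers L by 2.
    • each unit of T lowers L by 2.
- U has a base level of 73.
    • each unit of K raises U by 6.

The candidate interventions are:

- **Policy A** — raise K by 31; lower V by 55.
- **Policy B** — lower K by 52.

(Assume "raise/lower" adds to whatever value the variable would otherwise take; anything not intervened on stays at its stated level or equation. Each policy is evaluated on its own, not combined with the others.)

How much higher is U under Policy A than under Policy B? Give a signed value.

Policy A (K + 31, V − 55):
  K = 37 + 31 = 68
  U = 73 + 6·68 = 481
Policy B (K − 52):
  K = 37 − 52 = -15
  U = 73 + 6·(-15) = -17
U: 481 − (-17) = 498

498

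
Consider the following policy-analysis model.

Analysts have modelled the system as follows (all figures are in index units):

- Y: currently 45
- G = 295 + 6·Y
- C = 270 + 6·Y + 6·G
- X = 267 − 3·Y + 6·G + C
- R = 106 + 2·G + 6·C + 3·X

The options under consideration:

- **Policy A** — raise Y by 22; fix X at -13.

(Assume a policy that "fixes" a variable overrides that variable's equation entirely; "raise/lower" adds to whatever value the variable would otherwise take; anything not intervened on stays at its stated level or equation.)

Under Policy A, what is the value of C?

Policy A (Y + 22, X := -13):
  Y = 45 + 22 = 67
  G = 295 + 6·67 = 697
  C = 270 + 6·67 + 6·697 = 4854

4854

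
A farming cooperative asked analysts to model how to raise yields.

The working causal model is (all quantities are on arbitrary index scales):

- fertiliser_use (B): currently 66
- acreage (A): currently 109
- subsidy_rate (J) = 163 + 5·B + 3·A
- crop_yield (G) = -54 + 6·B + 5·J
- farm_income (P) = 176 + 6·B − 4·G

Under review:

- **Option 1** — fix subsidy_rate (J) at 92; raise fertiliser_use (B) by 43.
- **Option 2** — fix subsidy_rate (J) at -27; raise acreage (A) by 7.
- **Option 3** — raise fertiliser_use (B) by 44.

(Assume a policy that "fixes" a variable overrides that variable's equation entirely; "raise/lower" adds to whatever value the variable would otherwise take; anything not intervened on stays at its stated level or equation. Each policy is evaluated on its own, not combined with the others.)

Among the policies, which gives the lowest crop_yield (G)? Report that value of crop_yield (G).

207

Option 1 (J := 92, B + 43):
  B = 66 + 43 = 109
  A = 109
  J = 92
  G = -54 + 6·109 + 5·92 = 1060
Option 2 (J := -27, A + 7):
  B = 66
  A = 109 + 7 = 116
  J = -27
  G = -54 + 6·66 + 5·(-27) = 207
Option 3 (B + 44):
  B = 66 + 44 = 110
  A = 109
  J = 163 + 5·110 + 3·109 = 1040
  G = -54 + 6·110 + 5·1040 = 5806
Comparing — Option 1: G=1060, Option 2: G=207, Option 3: G=5806. Lowest is 207 (Option 2).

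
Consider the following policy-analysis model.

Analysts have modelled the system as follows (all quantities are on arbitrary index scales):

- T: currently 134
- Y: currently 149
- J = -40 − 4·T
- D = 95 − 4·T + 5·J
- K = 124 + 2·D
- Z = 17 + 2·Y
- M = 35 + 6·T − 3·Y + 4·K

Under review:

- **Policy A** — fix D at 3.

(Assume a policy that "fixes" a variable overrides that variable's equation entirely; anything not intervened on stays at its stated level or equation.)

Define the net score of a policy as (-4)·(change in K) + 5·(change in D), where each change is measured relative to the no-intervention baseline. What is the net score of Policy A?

-9972

Baseline:
  T = 134
  J = -40 − 4·134 = -576
  D = 95 − 4·134 + 5·(-576) = -3321
  K = 124 + 2·(-3321) = -6518
Policy A (D := 3):
  T = 134
  J = -40 − 4·134 = -576
  D = 3
  K = 124 + 2·3 = 130
ΔK = 130 − (-6518) = 6648; ΔD = 3 − (-3321) = 3324
Score = (-4)·6648 + 5·3324 = -9972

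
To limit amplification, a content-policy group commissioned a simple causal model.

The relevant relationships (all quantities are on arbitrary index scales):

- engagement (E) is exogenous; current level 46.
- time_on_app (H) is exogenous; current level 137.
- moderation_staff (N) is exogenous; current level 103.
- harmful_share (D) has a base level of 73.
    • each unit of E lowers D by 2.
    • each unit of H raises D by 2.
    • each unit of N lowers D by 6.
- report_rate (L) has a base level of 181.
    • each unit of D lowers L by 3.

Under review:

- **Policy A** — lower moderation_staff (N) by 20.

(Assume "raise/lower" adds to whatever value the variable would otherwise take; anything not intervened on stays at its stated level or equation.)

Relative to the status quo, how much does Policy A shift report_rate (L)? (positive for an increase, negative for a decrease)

Baseline:
  E = 46
  H = 137
  N = 103
  D = 73 − 2·46 + 2·137 − 6·103 = -363
  L = 181 − 3·(-363) = 1270
Policy A (N − 20):
  E = 46
  H = 137
  N = 103 − 20 = 83
  D = 73 − 2·46 + 2·137 − 6·83 = -243
  L = 181 − 3·(-243) = 910
Change in L: 910 − 1270 = -360

-360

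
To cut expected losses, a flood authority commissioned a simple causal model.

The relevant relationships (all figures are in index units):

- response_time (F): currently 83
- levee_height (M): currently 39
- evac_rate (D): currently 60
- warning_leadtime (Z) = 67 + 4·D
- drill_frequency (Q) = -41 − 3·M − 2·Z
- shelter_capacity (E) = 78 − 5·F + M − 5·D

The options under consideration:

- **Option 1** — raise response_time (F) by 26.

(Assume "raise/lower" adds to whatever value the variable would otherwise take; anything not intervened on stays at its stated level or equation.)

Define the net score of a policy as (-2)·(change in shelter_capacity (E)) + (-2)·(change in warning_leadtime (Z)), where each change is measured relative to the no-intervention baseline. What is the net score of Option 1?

260

Baseline:
  F = 83
  M = 39
  D = 60
  Z = 67 + 4·60 = 307
  E = 78 − 5·83 + 39 − 5·60 = -598
Option 1 (F + 26):
  F = 83 + 26 = 109
  M = 39
  D = 60
  Z = 67 + 4·60 = 307
  E = 78 − 5·109 + 39 − 5·60 = -728
ΔE = -728 − (-598) = -130; ΔZ = 307 − 307 = 0
Score = (-2)·(-130) + (-2)·0 = 260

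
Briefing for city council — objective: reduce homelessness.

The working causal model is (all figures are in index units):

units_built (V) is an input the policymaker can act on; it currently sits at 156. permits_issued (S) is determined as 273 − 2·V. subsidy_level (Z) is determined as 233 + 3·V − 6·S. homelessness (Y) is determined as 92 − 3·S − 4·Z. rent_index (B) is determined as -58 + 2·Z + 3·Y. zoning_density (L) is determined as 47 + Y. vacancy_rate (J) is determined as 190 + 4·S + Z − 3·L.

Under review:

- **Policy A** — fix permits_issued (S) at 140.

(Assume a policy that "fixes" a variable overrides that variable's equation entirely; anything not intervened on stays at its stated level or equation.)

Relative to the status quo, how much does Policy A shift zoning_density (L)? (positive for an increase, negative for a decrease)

Baseline:
  V = 156
  S = 273 − 2·156 = -39
  Z = 233 + 3·156 − 6·(-39) = 935
  Y = 92 − 3·(-39) − 4·935 = -3531
  L = 47 + (-3531) = -3484
Policy A (S := 140):
  V = 156
  S = 140
  Z = 233 + 3·156 − 6·140 = -139
  Y = 92 − 3·140 − 4·(-139) = 228
  L = 47 + 228 = 275
Change in L: 275 − (-3484) = 3759

3759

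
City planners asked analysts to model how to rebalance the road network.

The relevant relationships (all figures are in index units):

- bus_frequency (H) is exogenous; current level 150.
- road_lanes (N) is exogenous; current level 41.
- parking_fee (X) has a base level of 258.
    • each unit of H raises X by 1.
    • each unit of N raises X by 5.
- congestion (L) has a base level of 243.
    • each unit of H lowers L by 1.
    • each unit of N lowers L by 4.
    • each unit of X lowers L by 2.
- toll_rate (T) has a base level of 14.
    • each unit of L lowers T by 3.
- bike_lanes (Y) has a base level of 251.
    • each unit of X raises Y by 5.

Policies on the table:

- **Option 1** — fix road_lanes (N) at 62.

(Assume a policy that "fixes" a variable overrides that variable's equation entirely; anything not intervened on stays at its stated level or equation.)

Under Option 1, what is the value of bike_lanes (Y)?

Option 1 (N := 62):
  H = 150
  N = 62
  X = 258 + 150 + 5·62 = 718
  Y = 251 + 5·718 = 3841

3841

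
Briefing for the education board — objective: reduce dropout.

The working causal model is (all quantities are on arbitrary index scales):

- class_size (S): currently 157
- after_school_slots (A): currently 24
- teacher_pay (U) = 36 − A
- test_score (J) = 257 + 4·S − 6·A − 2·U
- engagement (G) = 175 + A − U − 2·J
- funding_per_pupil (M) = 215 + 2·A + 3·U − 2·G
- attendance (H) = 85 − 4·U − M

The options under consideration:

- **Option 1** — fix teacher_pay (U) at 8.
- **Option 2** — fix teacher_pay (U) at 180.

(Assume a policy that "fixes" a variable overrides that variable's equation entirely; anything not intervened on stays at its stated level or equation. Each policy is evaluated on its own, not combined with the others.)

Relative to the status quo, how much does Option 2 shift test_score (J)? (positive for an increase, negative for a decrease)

-336

Baseline:
  S = 157
  A = 24
  U = 36 − 24 = 12
  J = 257 + 4·157 − 6·24 − 2·12 = 717
Option 2 (U := 180):
  S = 157
  A = 24
  U = 180
  J = 257 + 4·157 − 6·24 − 2·180 = 381
Change in J: 381 − 717 = -336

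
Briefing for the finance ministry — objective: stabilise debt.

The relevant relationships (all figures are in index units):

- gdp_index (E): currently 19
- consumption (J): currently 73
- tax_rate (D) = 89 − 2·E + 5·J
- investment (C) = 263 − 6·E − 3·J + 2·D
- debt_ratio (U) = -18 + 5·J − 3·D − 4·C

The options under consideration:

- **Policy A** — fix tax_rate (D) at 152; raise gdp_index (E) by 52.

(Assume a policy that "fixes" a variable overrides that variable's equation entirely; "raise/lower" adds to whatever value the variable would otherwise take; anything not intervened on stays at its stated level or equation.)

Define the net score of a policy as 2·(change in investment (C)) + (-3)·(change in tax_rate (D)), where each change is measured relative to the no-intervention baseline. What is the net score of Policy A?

-888

Baseline:
  E = 19
  J = 73
  D = 89 − 2·19 + 5·73 = 416
  C = 263 − 6·19 − 3·73 + 2·416 = 762
Policy A (D := 152, E + 52):
  E = 19 + 52 = 71
  J = 73
  D = 152
  C = 263 − 6·71 − 3·73 + 2·152 = -78
ΔC = -78 − 762 = -840; ΔD = 152 − 416 = -264
Score = 2·(-840) + (-3)·(-264) = -888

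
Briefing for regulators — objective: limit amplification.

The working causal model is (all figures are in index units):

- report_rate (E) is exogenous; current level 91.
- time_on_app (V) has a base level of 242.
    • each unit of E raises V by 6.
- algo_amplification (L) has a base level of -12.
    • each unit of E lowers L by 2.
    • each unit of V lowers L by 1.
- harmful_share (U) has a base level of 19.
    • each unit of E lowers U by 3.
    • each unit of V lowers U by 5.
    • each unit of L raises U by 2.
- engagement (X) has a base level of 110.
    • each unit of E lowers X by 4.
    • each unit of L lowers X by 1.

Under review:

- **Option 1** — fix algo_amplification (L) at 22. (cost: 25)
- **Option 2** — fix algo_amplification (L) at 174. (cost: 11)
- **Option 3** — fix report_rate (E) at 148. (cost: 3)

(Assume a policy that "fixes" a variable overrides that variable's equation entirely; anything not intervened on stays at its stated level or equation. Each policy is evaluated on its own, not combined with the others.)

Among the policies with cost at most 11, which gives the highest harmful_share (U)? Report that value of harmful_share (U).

Option 2 (L := 174):
  E = 91
  V = 242 + 6·91 = 788
  L = 174
  U = 19 − 3·91 − 5·788 + 2·174 = -3846
Option 3 (E := 148):
  E = 148
  V = 242 + 6·148 = 1130
  L = -12 − 2·148 − 1130 = -1438
  U = 19 − 3·148 − 5·1130 + 2·(-1438) = -8951
Comparing — Option 2: U=-3846, Option 3: U=-8951. Highest is -3846 (Option 2).

-3846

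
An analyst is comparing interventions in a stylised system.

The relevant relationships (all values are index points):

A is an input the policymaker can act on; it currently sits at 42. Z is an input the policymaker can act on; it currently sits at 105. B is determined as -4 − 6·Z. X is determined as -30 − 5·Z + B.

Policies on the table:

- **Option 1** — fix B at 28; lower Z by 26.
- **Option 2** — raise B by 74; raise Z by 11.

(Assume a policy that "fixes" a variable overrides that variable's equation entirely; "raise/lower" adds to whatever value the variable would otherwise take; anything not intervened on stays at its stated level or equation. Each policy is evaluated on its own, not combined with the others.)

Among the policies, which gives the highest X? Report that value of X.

-397

Option 1 (B := 28, Z − 26):
  Z = 105 − 26 = 79
  B = 28
  X = -30 − 5·79 + 28 = -397
Option 2 (B + 74, Z + 11):
  Z = 105 + 11 = 116
  B = -4 − 6·116 (+74 from intervention) = -626
  X = -30 − 5·116 + (-626) = -1236
Comparing — Option 1: X=-397, Option 2: X=-1236. Highest is -397 (Option 1).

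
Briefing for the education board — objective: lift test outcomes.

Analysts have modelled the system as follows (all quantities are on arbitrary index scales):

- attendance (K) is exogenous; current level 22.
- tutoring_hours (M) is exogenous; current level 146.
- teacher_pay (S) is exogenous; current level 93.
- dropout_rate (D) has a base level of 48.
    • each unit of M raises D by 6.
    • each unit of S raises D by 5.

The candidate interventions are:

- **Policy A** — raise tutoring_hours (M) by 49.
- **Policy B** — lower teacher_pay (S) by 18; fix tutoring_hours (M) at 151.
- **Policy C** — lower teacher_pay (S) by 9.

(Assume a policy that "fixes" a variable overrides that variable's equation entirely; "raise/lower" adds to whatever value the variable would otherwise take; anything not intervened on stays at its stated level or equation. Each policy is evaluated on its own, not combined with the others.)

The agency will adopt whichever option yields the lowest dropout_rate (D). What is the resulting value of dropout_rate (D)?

Policy A (M + 49):
  M = 146 + 49 = 195
  S = 93
  D = 48 + 6·195 + 5·93 = 1683
Policy B (S − 18, M := 151):
  M = 151
  S = 93 − 18 = 75
  D = 48 + 6·151 + 5·75 = 1329
Policy C (S − 9):
  M = 146
  S = 93 − 9 = 84
  D = 48 + 6·146 + 5·84 = 1344
Comparing — Policy A: D=1683, Policy B: D=1329, Policy C: D=1344. Lowest is 1329 (Policy B).

1329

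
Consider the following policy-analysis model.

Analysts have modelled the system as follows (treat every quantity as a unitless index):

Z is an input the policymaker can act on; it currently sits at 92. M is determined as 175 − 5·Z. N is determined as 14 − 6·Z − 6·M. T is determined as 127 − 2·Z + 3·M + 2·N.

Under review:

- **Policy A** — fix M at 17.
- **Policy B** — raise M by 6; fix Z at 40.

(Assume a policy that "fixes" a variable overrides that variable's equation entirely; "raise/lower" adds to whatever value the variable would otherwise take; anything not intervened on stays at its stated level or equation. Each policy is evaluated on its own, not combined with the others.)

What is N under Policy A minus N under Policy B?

-528

Policy A (M := 17):
  Z = 92
  M = 17
  N = 14 − 6·92 − 6·17 = -640
Policy B (M + 6, Z := 40):
  Z = 40
  M = 175 − 5·40 (+6 from intervention) = -19
  N = 14 − 6·40 − 6·(-19) = -112
N: -640 − (-112) = -528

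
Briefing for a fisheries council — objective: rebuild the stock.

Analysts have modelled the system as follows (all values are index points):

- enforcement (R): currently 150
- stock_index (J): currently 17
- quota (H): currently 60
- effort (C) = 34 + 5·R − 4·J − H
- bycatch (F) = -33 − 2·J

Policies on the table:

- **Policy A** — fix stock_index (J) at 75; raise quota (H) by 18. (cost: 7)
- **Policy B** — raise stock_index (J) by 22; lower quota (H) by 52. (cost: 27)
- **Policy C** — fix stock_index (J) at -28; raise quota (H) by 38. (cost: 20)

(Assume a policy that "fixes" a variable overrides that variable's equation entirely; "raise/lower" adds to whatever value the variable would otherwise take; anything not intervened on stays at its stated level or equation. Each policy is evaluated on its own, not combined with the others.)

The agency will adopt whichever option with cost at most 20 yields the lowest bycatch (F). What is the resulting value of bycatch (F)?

Policy A (J := 75, H + 18):
  J = 75
  F = -33 − 2·75 = -183
Policy C (J := -28, H + 38):
  J = -28
  F = -33 − 2·(-28) = 23
Comparing — Policy A: F=-183, Policy C: F=23. Lowest is -183 (Policy A).

-183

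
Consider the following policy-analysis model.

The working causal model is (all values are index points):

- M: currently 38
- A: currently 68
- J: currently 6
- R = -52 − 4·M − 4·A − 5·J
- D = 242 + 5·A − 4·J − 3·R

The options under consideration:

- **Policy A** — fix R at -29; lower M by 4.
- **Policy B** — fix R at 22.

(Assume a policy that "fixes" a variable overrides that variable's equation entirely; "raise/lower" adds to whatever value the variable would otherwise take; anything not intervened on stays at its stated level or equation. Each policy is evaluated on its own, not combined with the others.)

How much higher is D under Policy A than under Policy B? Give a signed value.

Policy A (R := -29, M − 4):
  M = 38 − 4 = 34
  A = 68
  J = 6
  R = -29
  D = 242 + 5·68 − 4·6 − 3·(-29) = 645
Policy B (R := 22):
  M = 38
  A = 68
  J = 6
  R = 22
  D = 242 + 5·68 − 4·6 − 3·22 = 492
D: 645 − 492 = 153

153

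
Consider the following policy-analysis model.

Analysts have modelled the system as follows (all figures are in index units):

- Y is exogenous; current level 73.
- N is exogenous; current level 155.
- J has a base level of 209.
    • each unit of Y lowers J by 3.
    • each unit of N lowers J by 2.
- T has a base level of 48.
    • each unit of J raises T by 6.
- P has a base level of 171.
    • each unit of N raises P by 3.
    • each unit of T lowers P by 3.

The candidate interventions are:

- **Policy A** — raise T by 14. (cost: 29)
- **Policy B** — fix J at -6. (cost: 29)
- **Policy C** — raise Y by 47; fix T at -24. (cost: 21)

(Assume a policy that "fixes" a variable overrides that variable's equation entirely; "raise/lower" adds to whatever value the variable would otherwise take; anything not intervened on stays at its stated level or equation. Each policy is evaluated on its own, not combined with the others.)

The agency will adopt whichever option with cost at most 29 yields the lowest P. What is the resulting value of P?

Policy A (T + 14):
  Y = 73
  N = 155
  J = 209 − 3·73 − 2·155 = -320
  T = 48 + 6·(-320) (+14 from intervention) = -1858
  P = 171 + 3·155 − 3·(-1858) = 6210
Policy B (J := -6):
  Y = 73
  N = 155
  J = -6
  T = 48 + 6·(-6) = 12
  P = 171 + 3·155 − 3·12 = 600
Policy C (Y + 47, T := -24):
  Y = 73 + 47 = 120
  N = 155
  J = 209 − 3·120 − 2·155 = -461
  T = -24
  P = 171 + 3·155 − 3·(-24) = 708
Comparing — Policy A: P=6210, Policy B: P=600, Policy C: P=708. Lowest is 600 (Policy B).

600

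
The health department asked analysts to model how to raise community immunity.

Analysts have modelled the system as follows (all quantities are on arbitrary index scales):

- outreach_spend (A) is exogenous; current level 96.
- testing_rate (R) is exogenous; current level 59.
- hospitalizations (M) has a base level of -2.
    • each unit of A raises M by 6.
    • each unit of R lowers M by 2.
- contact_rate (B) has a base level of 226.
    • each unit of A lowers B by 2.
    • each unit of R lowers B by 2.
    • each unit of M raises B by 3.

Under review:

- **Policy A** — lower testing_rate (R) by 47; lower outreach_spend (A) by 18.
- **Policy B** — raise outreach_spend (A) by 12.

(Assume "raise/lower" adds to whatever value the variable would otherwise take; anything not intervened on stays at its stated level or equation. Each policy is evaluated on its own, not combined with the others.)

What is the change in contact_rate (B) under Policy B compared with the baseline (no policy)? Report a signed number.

192

Baseline:
  A = 96
  R = 59
  M = -2 + 6·96 − 2·59 = 456
  B = 226 − 2·96 − 2·59 + 3·456 = 1284
Policy B (A + 12):
  A = 96 + 12 = 108
  R = 59
  M = -2 + 6·108 − 2·59 = 528
  B = 226 − 2·108 − 2·59 + 3·528 = 1476
Change in B: 1476 − 1284 = 192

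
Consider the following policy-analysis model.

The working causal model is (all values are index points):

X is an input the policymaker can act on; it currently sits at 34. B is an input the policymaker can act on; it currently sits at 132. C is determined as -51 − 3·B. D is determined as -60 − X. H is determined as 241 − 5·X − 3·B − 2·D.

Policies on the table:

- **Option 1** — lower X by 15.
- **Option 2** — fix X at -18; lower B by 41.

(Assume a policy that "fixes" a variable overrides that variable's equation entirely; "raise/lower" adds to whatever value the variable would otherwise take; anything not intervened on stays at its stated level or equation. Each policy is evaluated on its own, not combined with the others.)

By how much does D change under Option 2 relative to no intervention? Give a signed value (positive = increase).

Baseline:
  X = 34
  D = -60 − 34 = -94
Option 2 (X := -18, B − 41):
  X = -18
  D = -60 − (-18) = -42
Change in D: -42 − (-94) = 52

52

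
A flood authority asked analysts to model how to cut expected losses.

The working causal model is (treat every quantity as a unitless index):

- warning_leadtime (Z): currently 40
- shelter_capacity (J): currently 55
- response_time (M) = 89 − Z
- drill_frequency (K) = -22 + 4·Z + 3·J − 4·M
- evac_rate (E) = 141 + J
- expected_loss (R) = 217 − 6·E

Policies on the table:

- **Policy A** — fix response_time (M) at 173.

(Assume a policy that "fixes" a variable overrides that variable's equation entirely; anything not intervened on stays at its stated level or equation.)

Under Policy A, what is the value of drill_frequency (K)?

-389

Policy A (M := 173):
  Z = 40
  J = 55
  M = 173
  K = -22 + 4·40 + 3·55 − 4·173 = -389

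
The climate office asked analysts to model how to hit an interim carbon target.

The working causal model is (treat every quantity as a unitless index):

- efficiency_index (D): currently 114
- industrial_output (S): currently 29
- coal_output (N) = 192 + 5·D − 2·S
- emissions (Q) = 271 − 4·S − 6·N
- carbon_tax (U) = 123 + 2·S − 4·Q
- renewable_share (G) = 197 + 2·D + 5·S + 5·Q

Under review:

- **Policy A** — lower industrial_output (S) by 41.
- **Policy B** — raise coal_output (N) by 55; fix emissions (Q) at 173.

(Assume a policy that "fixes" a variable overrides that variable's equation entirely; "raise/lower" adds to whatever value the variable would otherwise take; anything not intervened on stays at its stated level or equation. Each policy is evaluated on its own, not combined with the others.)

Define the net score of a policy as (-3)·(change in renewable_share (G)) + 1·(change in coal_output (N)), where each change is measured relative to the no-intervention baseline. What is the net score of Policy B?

-63575

Baseline:
  D = 114
  S = 29
  N = 192 + 5·114 − 2·29 = 704
  Q = 271 − 4·29 − 6·704 = -4069
  G = 197 + 2·114 + 5·29 + 5·(-4069) = -19775
Policy B (N + 55, Q := 173):
  D = 114
  S = 29
  N = 192 + 5·114 − 2·29 (+55 from intervention) = 759
  Q = 173
  G = 197 + 2·114 + 5·29 + 5·173 = 1435
ΔG = 1435 − (-19775) = 21210; ΔN = 759 − 704 = 55
Score = (-3)·21210 + 1·55 = -63575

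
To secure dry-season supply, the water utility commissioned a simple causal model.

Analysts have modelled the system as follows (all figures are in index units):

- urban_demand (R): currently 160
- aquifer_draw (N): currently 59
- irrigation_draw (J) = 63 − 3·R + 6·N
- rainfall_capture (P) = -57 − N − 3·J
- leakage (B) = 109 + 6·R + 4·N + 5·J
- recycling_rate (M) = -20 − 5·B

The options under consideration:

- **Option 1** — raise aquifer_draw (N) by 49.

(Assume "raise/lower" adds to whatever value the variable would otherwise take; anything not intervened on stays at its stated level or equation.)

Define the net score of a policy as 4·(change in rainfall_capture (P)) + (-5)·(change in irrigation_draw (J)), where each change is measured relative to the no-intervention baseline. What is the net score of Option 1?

Baseline:
  R = 160
  N = 59
  J = 63 − 3·160 + 6·59 = -63
  P = -57 − 59 − 3·(-63) = 73
Option 1 (N + 49):
  R = 160
  N = 59 + 49 = 108
  J = 63 − 3·160 + 6·108 = 231
  P = -57 − 108 − 3·231 = -858
ΔP = -858 − 73 = -931; ΔJ = 231 − (-63) = 294
Score = 4·(-931) + (-5)·294 = -5194

-5194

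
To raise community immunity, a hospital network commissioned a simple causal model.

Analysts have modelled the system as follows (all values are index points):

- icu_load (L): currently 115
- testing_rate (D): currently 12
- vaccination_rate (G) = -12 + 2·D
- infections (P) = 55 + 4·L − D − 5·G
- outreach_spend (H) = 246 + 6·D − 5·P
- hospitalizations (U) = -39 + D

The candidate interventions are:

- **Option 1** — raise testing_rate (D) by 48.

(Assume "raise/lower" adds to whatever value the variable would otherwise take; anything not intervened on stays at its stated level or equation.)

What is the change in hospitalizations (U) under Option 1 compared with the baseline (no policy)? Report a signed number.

Baseline:
  D = 12
  U = -39 + 12 = -27
Option 1 (D + 48):
  D = 12 + 48 = 60
  U = -39 + 60 = 21
Change in U: 21 − (-27) = 48

48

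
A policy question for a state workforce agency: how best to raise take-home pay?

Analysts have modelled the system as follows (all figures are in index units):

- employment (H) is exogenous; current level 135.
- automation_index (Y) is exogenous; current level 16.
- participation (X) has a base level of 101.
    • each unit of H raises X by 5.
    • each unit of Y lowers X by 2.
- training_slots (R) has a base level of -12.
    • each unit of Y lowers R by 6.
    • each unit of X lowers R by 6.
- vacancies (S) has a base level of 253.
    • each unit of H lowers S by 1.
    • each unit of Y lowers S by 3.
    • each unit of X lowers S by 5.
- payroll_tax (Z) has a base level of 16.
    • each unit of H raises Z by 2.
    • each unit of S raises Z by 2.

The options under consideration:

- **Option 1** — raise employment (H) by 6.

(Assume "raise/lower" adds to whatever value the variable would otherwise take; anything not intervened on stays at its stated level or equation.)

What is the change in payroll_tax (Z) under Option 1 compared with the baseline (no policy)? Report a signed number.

Baseline:
  H = 135
  Y = 16
  X = 101 + 5·135 − 2·16 = 744
  S = 253 − 135 − 3·16 − 5·744 = -3650
  Z = 16 + 2·135 + 2·(-3650) = -7014
Option 1 (H + 6):
  H = 135 + 6 = 141
  Y = 16
  X = 101 + 5·141 − 2·16 = 774
  S = 253 − 141 − 3·16 − 5·774 = -3806
  Z = 16 + 2·141 + 2·(-3806) = -7314
Change in Z: -7314 − (-7014) = -300

-300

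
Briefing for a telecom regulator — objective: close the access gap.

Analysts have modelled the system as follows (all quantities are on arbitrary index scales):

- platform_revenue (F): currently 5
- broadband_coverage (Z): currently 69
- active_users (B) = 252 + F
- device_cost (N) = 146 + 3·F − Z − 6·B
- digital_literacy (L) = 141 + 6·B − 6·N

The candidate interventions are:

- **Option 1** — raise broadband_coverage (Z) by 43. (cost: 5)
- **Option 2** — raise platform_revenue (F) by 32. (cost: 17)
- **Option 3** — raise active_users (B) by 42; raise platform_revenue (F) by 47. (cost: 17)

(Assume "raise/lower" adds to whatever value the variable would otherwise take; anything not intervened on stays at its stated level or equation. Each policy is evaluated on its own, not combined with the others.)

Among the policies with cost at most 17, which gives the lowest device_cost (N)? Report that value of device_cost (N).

Option 1 (Z + 43):
  F = 5
  Z = 69 + 43 = 112
  B = 252 + 5 = 257
  N = 146 + 3·5 − 112 − 6·257 = -1493
Option 2 (F + 32):
  F = 5 + 32 = 37
  Z = 69
  B = 252 + 37 = 289
  N = 146 + 3·37 − 69 − 6·289 = -1546
Option 3 (B + 42, F + 47):
  F = 5 + 47 = 52
  Z = 69
  B = 252 + 52 (+42 from intervention) = 346
  N = 146 + 3·52 − 69 − 6·346 = -1843
Comparing — Option 1: N=-1493, Option 2: N=-1546, Option 3: N=-1843. Lowest is -1843 (Option 3).

-1843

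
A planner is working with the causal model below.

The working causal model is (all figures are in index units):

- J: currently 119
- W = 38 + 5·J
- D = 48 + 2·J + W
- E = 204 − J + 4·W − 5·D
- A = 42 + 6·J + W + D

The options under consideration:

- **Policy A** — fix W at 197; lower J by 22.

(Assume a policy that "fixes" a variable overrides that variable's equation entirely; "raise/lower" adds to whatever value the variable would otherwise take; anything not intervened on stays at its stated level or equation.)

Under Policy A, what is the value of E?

-1300

Policy A (W := 197, J − 22):
  J = 119 − 22 = 97
  W = 197
  D = 48 + 2·97 + 197 = 439
  E = 204 − 97 + 4·197 − 5·439 = -1300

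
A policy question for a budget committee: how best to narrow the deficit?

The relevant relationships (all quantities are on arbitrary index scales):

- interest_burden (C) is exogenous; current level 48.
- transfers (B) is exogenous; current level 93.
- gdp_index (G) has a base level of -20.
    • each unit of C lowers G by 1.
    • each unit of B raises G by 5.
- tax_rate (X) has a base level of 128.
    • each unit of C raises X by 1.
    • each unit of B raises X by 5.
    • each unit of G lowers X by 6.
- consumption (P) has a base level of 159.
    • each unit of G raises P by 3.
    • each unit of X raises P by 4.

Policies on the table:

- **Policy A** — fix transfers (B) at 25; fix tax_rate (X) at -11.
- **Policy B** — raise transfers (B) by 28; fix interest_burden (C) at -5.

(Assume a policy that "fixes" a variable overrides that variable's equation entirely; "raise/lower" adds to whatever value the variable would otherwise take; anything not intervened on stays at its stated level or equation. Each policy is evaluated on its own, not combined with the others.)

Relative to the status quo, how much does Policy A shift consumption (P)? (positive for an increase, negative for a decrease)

5900

Baseline:
  C = 48
  B = 93
  G = -20 − 48 + 5·93 = 397
  X = 128 + 48 + 5·93 − 6·397 = -1741
  P = 159 + 3·397 + 4·(-1741) = -5614
Policy A (B := 25, X := -11):
  C = 48
  B = 25
  G = -20 − 48 + 5·25 = 57
  X = -11
  P = 159 + 3·57 + 4·(-11) = 286
Change in P: 286 − (-5614) = 5900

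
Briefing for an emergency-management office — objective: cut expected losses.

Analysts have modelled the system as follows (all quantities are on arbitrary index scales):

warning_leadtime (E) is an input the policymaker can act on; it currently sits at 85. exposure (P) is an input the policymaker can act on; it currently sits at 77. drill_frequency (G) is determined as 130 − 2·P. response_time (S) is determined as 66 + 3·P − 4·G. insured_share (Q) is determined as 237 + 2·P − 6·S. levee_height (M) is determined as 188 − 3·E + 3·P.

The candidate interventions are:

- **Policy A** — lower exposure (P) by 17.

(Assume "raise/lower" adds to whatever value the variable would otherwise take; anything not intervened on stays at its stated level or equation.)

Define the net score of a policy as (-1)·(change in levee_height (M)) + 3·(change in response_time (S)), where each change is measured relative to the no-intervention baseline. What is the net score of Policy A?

-510

Baseline:
  E = 85
  P = 77
  G = 130 − 2·77 = -24
  S = 66 + 3·77 − 4·(-24) = 393
  M = 188 − 3·85 + 3·77 = 164
Policy A (P − 17):
  E = 85
  P = 77 − 17 = 60
  G = 130 − 2·60 = 10
  S = 66 + 3·60 − 4·10 = 206
  M = 188 − 3·85 + 3·60 = 113
ΔM = 113 − 164 = -51; ΔS = 206 − 393 = -187
Score = (-1)·(-51) + 3·(-187) = -510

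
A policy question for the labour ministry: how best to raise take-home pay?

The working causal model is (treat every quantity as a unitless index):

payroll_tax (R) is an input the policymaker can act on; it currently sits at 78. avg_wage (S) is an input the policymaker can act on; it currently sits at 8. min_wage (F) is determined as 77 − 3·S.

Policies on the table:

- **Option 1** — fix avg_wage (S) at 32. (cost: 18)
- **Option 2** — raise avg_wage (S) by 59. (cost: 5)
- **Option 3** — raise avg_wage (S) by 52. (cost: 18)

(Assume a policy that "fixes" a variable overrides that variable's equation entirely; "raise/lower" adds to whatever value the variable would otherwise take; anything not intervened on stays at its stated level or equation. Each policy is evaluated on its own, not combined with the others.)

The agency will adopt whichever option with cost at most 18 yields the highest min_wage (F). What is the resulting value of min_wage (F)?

-19

Option 1 (S := 32):
  S = 32
  F = 77 − 3·32 = -19
Option 2 (S + 59):
  S = 8 + 59 = 67
  F = 77 − 3·67 = -124
Option 3 (S + 52):
  S = 8 + 52 = 60
  F = 77 − 3·60 = -103
Comparing — Option 1: F=-19, Option 2: F=-124, Option 3: F=-103. Highest is -19 (Option 1).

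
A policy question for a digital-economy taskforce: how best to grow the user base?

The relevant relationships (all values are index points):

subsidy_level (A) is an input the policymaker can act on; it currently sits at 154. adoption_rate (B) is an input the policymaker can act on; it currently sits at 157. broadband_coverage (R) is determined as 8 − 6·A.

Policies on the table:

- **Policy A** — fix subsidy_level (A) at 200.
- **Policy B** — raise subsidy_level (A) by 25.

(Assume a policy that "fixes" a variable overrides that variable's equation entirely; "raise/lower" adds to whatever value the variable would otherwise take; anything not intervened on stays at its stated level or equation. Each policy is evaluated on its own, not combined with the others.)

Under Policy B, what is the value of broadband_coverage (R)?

-1066

Policy B (A + 25):
  A = 154 + 25 = 179
  R = 8 − 6·179 = -1066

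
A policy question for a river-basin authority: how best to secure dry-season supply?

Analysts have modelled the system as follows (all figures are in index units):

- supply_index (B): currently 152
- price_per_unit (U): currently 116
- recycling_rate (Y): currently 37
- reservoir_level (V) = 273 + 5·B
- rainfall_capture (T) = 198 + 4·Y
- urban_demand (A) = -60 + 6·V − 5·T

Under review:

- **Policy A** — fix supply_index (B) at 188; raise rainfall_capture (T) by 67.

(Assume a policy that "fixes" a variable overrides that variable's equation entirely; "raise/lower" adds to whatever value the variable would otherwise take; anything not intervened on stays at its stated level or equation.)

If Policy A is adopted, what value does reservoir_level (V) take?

Policy A (B := 188, T + 67):
  B = 188
  V = 273 + 5·188 = 1213

1213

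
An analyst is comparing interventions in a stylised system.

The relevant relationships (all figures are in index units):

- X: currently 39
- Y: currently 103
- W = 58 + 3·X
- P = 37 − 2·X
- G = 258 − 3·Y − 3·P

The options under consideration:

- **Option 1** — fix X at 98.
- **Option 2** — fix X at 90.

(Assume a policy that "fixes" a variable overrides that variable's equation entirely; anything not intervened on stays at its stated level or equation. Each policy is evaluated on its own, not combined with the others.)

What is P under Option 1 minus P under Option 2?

-16

Option 1 (X := 98):
  X = 98
  P = 37 − 2·98 = -159
Option 2 (X := 90):
  X = 90
  P = 37 − 2·90 = -143
P: -159 − (-143) = -16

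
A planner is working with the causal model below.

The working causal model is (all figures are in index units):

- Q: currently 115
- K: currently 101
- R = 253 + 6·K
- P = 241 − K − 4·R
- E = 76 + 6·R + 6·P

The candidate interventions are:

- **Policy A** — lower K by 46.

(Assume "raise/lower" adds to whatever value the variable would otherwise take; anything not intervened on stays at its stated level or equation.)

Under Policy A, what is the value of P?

-2146

Policy A (K − 46):
  K = 101 − 46 = 55
  R = 253 + 6·55 = 583
  P = 241 − 55 − 4·583 = -2146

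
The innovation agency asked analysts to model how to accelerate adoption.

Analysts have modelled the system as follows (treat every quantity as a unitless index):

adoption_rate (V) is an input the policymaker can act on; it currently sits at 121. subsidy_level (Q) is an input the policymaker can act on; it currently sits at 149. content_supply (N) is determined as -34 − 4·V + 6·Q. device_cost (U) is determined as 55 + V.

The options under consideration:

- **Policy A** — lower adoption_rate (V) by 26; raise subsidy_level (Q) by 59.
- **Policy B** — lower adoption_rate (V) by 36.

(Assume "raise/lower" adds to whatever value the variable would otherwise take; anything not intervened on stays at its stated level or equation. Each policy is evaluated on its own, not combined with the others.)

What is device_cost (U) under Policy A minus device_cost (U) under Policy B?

10

Policy A (V − 26, Q + 59):
  V = 121 − 26 = 95
  U = 55 + 95 = 150
Policy B (V − 36):
  V = 121 − 36 = 85
  U = 55 + 85 = 140
U: 150 − 140 = 10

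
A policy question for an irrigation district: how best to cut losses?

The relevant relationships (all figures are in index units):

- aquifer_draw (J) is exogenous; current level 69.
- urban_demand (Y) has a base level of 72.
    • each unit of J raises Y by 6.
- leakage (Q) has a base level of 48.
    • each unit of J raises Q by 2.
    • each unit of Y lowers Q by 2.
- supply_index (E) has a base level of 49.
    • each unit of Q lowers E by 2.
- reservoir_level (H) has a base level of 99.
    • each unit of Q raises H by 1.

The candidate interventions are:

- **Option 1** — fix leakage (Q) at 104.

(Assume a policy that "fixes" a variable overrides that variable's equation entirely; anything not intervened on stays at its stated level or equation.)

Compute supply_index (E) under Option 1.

-159

Option 1 (Q := 104):
  J = 69
  Y = 72 + 6·69 = 486
  Q = 104
  E = 49 − 2·104 = -159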